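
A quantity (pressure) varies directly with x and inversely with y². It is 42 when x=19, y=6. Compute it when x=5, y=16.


z = k·x/y²
Solve for k using the known point: k = z·y²/x = 42×36/19 = 1512/19 ≈ 79.5789
Now evaluate at x=5, y=16:
z = k × 5 / 256 = (1512 × 5) / (19 × 256) = 7560/4864
≈ 1.5543

1.5543


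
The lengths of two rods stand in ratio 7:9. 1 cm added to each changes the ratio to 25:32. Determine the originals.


Let A = 7k, B = 9k.
(7k + 1) / (9k + 1) = 25/32
Cross-multiply: 32(7k + 1) = 25(9k + 1)
224k + 32 = 225k + 25
224k - 225k = 25 - 32
-1k = -7
k = -7/-1 = 7
A = 7×7 = 49, B = 9×7 = 63
= A = 49, B = 63

A = 49, B = 63


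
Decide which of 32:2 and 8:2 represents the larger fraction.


32/2 = 16.0000
8/2 = 4.0000
16.0000 > 4.0000, so 32:2 is greater
= 32:2

32:2


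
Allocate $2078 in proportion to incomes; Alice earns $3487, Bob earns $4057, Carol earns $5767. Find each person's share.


Total income = 3487 + 4057 + 5767 = $13311
Alice: $2078 × 3487/13311 = $544.36
Bob: $2078 × 4057/13311 = $633.34
Carol: $2078 × 5767/13311 = $900.29
= Alice: $544.36, Bob: $633.34, Carol: $900.29

Alice: $544.36, Bob: $633.34, Carol: $900.29


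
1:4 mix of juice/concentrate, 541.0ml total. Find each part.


Total parts = 1 + 4 = 5
juice: 541.0 × 1/5 = 108.2ml
concentrate: 541.0 × 4/5 = 432.8ml
= 108.2ml and 432.8ml

108.2ml and 432.8ml


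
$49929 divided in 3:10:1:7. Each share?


Total parts = 3 + 10 + 1 + 7 = 21
Part 1: 49929 × 3/21 = 7132.71
Part 2: 49929 × 10/21 = 23775.71
Part 3: 49929 × 1/21 = 2377.57
Part 4: 49929 × 7/21 = 16643.00
= Part 1: $7132.71, Part 2: $23775.71, Part 3: $2377.57, Part 4: $16643.00

Part 1: $7132.71, Part 2: $23775.71, Part 3: $2377.57, Part 4: $16643.00


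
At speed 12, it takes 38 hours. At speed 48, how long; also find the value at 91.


Inverse proportion: x × y = constant
k = 12 × 38 = 456
At x=48: k/48 = 9.50
At x=91: k/91 = 5.01
= 9.50 and 5.01

9.50 and 5.01


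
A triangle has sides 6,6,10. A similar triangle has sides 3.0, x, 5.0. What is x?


Scale factor = 3.0/6 = 0.5
Missing side = 6 × 0.5
= 3.0

3.0


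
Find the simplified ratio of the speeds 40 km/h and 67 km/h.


Ratio = 40:67
GCD = 1
Simplified = 40:67
Time ratio (same distance) = 67:40
Speed ratio = 40:67

40:67


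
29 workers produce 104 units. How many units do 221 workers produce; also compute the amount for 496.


Direct proportion: y/x = constant
k = 104/29 ≈ 3.5862
y at x=221: k × 221 = 104 × 221 / 29 = 22984/29 ≈ 792.55
y at x=496: k × 496 = 104 × 496 / 29 = 51584/29 ≈ 1778.76
= 792.55 and 1778.76

792.55 and 1778.76


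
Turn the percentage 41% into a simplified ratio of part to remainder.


41% means 41 parts out of 100; remainder = 59
Part : remainder = 41:59
GCD = 1
= 41:59

41:59


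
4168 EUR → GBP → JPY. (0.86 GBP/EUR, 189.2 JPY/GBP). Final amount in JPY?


Step 1: 4168 EUR × 0.86 = 3584.48 GBP
Step 2: 3584.48 GBP × 189.2 = 678183.62 JPY
Implied rate EUR→JPY = 0.86 × 189.2 = 162.7120
= 678183.62 JPY

678183.62 JPY


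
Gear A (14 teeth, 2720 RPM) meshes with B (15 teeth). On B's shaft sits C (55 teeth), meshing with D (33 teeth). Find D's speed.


Stage 1: RPM_B = RPM_A × t_A/t_B = 2720 × 14/15 = 38080/15 ≈ 2538.67
B and C share a shaft → RPM_C = RPM_B
Stage 2: RPM_D = RPM_C × t_C/t_D = RPM_A × (t_A×t_C)/(t_B×t_D)
Overall ratio = (14×55)/(15×33) = 770/495
RPM_D = 2720 × 770/495 = 2094400/495
≈ 4231.11 RPM

4231.11 RPM


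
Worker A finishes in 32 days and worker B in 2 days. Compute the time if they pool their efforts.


Rate of A = 1/32 per day
Rate of B = 1/2 per day
Combined rate = 1/32 + 1/2 = 34/64 ≈ 0.5313 per day
Days = 1 / combined rate = 64/34
≈ 1.88 days

1.88 days


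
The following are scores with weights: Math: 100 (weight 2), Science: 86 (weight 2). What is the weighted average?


Numerator = 100×2 + 86×2
= 200 + 172
= 372
Total weight = 4
Weighted avg = 372/4
= 93.00

93.00


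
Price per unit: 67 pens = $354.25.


Unit rate = total / quantity
= 354.25 / 67
= $5.29 per unit

$5.29 per unit


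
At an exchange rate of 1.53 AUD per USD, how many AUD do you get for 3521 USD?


Amount × rate = 3521 × 1.53
= 5387.13 AUD

5387.13 AUD


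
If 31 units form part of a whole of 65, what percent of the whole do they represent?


Percentage = (part / whole) × 100
= (31 / 65) × 100
≈ 47.69%

47.69%


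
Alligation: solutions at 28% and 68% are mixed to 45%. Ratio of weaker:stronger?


Let x parts of 28% mix with y parts of 68%.
28x + 68y = 45(x + y)
28x + 68y = 45x + 45y
x(28 - 45) = y(45 - 68)
x/y = (68 - 45)/(45 - 28) = 23/17
Simplify: 23:17
= 23:17

23:17


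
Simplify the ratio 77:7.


GCD(77, 7) = 7
77/7 : 7/7
= 11:1

11:1


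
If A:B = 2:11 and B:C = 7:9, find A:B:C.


Match B: multiply A:B by 7 → 14:77
Multiply B:C by 11 → 77:99
Combined: 14:77:99
GCD = 1
= 14:77:99

14:77:99


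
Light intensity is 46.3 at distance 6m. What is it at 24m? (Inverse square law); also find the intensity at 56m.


I₁d₁² = I₂d₂²
I at 24m = 46.3 × (6/24)² = 46.3 × 36/576 = 1666.8/576 ≈ 2.8938
I at 56m = 46.3 × (6/56)² = 46.3 × 36/3136 = 1666.8/3136 ≈ 0.5315
= 2.8938 and 0.5315

2.8938 and 0.5315


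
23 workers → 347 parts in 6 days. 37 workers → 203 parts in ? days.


Days ∝ work / workers, so d₂ = d₁ × (m₁/m₂) × (w₂/w₁)
Workers factor (inverse): 23/37 ≈ 0.6216
Work factor (direct): 203/347 ≈ 0.5850
d₂ = 6 × 23/37 × 203/347 = (6 × 23 × 203) / (37 × 347) = 28014/12839
≈ 2.18 days

2.18 days


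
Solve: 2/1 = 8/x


Cross multiply: 2 × x = 1 × 8
2x = 8
x = 8 / 2
= 4.00

4.00


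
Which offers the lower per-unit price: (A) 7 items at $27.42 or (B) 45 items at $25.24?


Deal A: $27.42/7 = $3.9171/unit
Deal B: $25.24/45 = $0.5609/unit
B is cheaper per unit
= Deal B

Deal B


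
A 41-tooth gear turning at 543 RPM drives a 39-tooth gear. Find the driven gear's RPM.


Gear ratio = 41:39 = 41:39
RPM_B = RPM_A × (teeth_A / teeth_B)
= 543 × (41/39)
= 570.8 RPM

570.8 RPM


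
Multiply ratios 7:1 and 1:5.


Compound ratio = (7×1) : (1×5)
= 7:5
GCD = 1
= 7:5

7:5


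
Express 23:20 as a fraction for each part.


Total parts = 23 + 20 = 43
First part: 23/43 = 23/43
Second part: 20/43 = 20/43
= 23/43 and 20/43

23/43 and 20/43


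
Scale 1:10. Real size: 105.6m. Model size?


Model size = real / scale
= 105.6 / 10
= 10.5600 m

10.5600 m


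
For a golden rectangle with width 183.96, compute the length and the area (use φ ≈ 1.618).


φ = (1 + √5) / 2 ≈ 1.618
Length = width × φ = 183.96 × 1.618 = 297.64728
≈ 297.65
Area = width × length = 183.96 × 297.64728 = 54755.1936288 ≈ 54755.19
= Length: 297.65, Area: 54755.19

Length: 297.65, Area: 54755.19


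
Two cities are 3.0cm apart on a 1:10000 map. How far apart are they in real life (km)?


Real distance = map distance × scale
= 3.0cm × 10000
= 30000 cm = 300.0 m
= 0.300 km

0.300 km


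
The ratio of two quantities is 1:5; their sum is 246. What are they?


Let A = 1k, B = 5k.
1k + 5k = 246
6k = 246 → k = 246/6 = 41
A = 1×41 = 41, B = 5×41 = 205
= A = 41, B = 205

A = 41, B = 205


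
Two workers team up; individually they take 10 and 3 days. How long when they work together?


Rate of A = 1/10 per day
Rate of B = 1/3 per day
Combined rate = 1/10 + 1/3 = 13/30 ≈ 0.4333 per day
Days = 1 / combined rate = 30/13
≈ 2.31 days

2.31 days


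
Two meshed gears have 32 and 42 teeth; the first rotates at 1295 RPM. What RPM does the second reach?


Gear ratio = 32:42 = 16:21
RPM_B = RPM_A × (teeth_A / teeth_B)
= 1295 × (32/42)
= 986.7 RPM

986.7 RPM


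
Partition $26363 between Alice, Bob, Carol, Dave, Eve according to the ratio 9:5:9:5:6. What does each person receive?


Total parts = 9 + 5 + 9 + 5 + 6 = 34
Alice: 26363 × 9/34 = 6978.44
Bob: 26363 × 5/34 = 3876.91
Carol: 26363 × 9/34 = 6978.44
Dave: 26363 × 5/34 = 3876.91
Eve: 26363 × 6/34 = 4652.29
= Alice: $6978.44, Bob: $3876.91, Carol: $6978.44, Dave: $3876.91, Eve: $4652.29

Alice: $6978.44, Bob: $3876.91, Carol: $6978.44, Dave: $3876.91, Eve: $4652.29


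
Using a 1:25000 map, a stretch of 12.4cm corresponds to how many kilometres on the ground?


Real distance = map distance × scale
= 12.4cm × 25000
= 310000 cm = 3100.0 m
= 3.100 km

3.100 km


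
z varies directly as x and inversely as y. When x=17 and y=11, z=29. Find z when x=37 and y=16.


z = k·x/y
Solve for k using the known point: k = z·y/x = 29×11/17 = 319/17 ≈ 18.7647
Now evaluate at x=37, y=16:
z = k × 37 / 16 = (319 × 37) / (17 × 16) = 11803/272
≈ 43.3934

43.3934


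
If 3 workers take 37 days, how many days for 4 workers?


Inverse proportion: x × y = constant
k = 3 × 37 = 111
y₂ = k / 4 = 111 / 4
= 27.75

27.75


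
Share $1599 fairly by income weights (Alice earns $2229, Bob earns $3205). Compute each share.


Total income = 2229 + 3205 = $5434
Alice: $1599 × 2229/5434 = $655.90
Bob: $1599 × 3205/5434 = $943.10
= Alice: $655.90, Bob: $943.10

Alice: $655.90, Bob: $943.10


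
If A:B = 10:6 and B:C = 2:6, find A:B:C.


Match B: multiply A:B by 2 → 20:12
Multiply B:C by 6 → 12:36
Combined: 20:12:36
GCD = 4
= 5:3:9

5:3:9


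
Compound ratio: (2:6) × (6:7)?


Compound ratio = (2×6) : (6×7)
= 12:42
GCD = 6
= 2:7

2:7


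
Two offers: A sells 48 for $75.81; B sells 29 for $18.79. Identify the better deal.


Deal A: $75.81/48 = $1.5794/unit
Deal B: $18.79/29 = $0.6479/unit
B is cheaper per unit
= Deal B

Deal B


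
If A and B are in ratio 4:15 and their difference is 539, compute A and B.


Let A = 4k, B = 15k.
15k - 4k = 539
11k = 539 → k = 539/11 = 49
A = 4×49 = 196, B = 15×49 = 735
= A = 196, B = 735

A = 196, B = 735


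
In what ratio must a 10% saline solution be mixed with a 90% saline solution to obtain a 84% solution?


Let x parts of 10% mix with y parts of 90%.
10x + 90y = 84(x + y)
10x + 90y = 84x + 84y
x(10 - 84) = y(84 - 90)
x/y = (90 - 84)/(84 - 10) = 6/74
Simplify: 3:37
= 3:37

3:37


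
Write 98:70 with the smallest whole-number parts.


GCD(98, 70) = 14
98/14 : 70/14
= 7:5

7:5


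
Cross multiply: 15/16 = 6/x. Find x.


Cross multiply: 15 × x = 16 × 6
15x = 96
x = 96 / 15
= 6.40

6.40


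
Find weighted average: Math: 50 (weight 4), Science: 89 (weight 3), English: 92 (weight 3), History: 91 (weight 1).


Numerator = 50×4 + 89×3 + 92×3 + 91×1
= 200 + 267 + 276 + 91
= 834
Total weight = 11
Weighted avg = 834/11
= 75.82

75.82


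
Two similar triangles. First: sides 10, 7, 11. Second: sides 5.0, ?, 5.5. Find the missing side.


Scale factor = 5.0/10 = 0.5
Missing side = 7 × 0.5
= 3.5

3.5


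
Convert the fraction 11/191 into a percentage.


Percentage = (part / whole) × 100
= (11 / 191) × 100
≈ 5.76%

5.76%


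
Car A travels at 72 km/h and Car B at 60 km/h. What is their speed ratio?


Ratio = 72:60
GCD = 12
Simplified = 6:5
Time ratio (same distance) = 5:6
Speed ratio = 6:5

6:5


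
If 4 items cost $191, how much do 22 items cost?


Direct proportion: y/x = constant
k = 191/4 = 47.7500
y₂ = k × 22 = 191 × 22 / 4 = 4202/4
= 1050.50

1050.50


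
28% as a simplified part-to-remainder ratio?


28% means 28 parts out of 100; remainder = 72
Part : remainder = 28:72
GCD = 4
= 7:18

7:18


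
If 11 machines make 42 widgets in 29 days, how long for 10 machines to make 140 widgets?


Days ∝ work / workers, so d₂ = d₁ × (m₁/m₂) × (w₂/w₁)
Workers factor (inverse): 11/10 = 1.1000
Work factor (direct): 140/42 ≈ 3.3333
d₂ = 29 × 11/10 × 140/42 = (29 × 11 × 140) / (10 × 42) = 44660/420
≈ 106.33 days

106.33 days


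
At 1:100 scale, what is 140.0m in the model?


Model size = real / scale
= 140.0 / 100
= 1.4000 m

1.4000 m


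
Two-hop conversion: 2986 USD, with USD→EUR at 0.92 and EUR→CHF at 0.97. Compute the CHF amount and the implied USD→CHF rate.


Step 1: 2986 USD × 0.92 = 2747.12 EUR
Step 2: 2747.12 EUR × 0.97 = 2664.71 CHF
Implied rate USD→CHF = 0.92 × 0.97 = 0.8924
= 2664.71 CHF; implied rate 0.8924 CHF/USD

2664.71 CHF; implied rate 0.8924 CHF/USD


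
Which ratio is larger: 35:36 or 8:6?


35/36 = 0.9722
8/6 = 1.3333
0.9722 < 1.3333, so 35:36 is less
= 8:6

8:6


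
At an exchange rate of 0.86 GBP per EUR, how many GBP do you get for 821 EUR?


Amount × rate = 821 × 0.86
= 706.06 GBP

706.06 GBP


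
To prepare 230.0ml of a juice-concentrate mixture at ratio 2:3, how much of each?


Total parts = 2 + 3 = 5
juice: 230.0 × 2/5 = 92.0ml
concentrate: 230.0 × 3/5 = 138.0ml
= 92.0ml and 138.0ml

92.0ml and 138.0ml


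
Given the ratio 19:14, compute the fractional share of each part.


Total parts = 19 + 14 = 33
First part: 19/33 = 19/33
Second part: 14/33 = 14/33
= 19/33 and 14/33

19/33 and 14/33


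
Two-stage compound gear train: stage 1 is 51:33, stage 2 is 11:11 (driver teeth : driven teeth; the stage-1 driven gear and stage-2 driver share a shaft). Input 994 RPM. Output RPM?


Stage 1: RPM_B = RPM_A × t_A/t_B = 994 × 51/33 = 50694/33 ≈ 1536.18
B and C share a shaft → RPM_C = RPM_B
Stage 2: RPM_D = RPM_C × t_C/t_D = RPM_A × (t_A×t_C)/(t_B×t_D)
Overall ratio = (51×11)/(33×11) = 561/363
RPM_D = 994 × 561/363 = 557634/363
≈ 1536.18 RPM

1536.18 RPM


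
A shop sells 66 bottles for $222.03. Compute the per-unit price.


Unit rate = total / quantity
= 222.03 / 66
= $3.36 per unit

$3.36 per unit


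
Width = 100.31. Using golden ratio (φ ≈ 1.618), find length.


φ = (1 + √5) / 2 ≈ 1.618
Length = width × φ = 100.31 × 1.618 = 162.30158
≈ 162.30

162.30


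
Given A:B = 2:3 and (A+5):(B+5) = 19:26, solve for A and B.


Let A = 2k, B = 3k.
(2k + 5) / (3k + 5) = 19/26
Cross-multiply: 26(2k + 5) = 19(3k + 5)
52k + 130 = 57k + 95
52k - 57k = 95 - 130
-5k = -35
k = -35/-5 = 7
A = 2×7 = 14, B = 3×7 = 21
= A = 14, B = 21

A = 14, B = 21


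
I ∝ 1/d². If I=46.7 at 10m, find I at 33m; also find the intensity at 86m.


I₁d₁² = I₂d₂²
I at 33m = 46.7 × (10/33)² = 46.7 × 100/1089 = 4670/1089 ≈ 4.2883
I at 86m = 46.7 × (10/86)² = 46.7 × 100/7396 = 4670/7396 ≈ 0.6314
= 4.2883 and 0.6314

4.2883 and 0.6314


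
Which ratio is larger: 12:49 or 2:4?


12/49 = 0.2449
2/4 = 0.5000
0.2449 < 0.5000, so 12:49 is less
= 2:4

2:4


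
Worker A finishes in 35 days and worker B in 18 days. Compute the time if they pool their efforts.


Rate of A = 1/35 per day
Rate of B = 1/18 per day
Combined rate = 1/35 + 1/18 = 53/630 ≈ 0.0841 per day
Days = 1 / combined rate = 630/53
≈ 11.89 days

11.89 days


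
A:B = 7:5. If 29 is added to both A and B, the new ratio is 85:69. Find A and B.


Let A = 7k, B = 5k.
(7k + 29) / (5k + 29) = 85/69
Cross-multiply: 69(7k + 29) = 85(5k + 29)
483k + 2001 = 425k + 2465
483k - 425k = 2465 - 2001
58k = 464
k = 464/58 = 8
A = 7×8 = 56, B = 5×8 = 40
= A = 56, B = 40

A = 56, B = 40


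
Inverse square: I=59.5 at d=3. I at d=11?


I₁d₁² = I₂d₂²
I₂ = I₁ × (d₁/d₂)²
= 59.5 × (3/11)²
= 59.5 × 9/121
= 535.5/121
≈ 4.4256

4.4256


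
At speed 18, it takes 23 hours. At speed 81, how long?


Inverse proportion: x × y = constant
k = 18 × 23 = 414
y₂ = k / 81 = 414 / 81
= 5.11

5.11


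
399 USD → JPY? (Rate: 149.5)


Amount × rate = 399 × 149.5
= 59650.50 JPY

59650.50 JPY


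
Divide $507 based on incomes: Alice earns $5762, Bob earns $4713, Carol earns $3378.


Total income = 5762 + 4713 + 3378 = $13853
Alice: $507 × 5762/13853 = $210.88
Bob: $507 × 4713/13853 = $172.49
Carol: $507 × 3378/13853 = $123.63
= Alice: $210.88, Bob: $172.49, Carol: $123.63

Alice: $210.88, Bob: $172.49, Carol: $123.63


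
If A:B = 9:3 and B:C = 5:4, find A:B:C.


Match B: multiply A:B by 5 → 45:15
Multiply B:C by 3 → 15:12
Combined: 45:15:12
GCD = 3
= 15:5:4

15:5:4


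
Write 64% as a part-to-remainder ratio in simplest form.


64% means 64 parts out of 100; remainder = 36
Part : remainder = 64:36
GCD = 4
= 16:9

16:9


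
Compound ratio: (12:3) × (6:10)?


Compound ratio = (12×6) : (3×10)
= 72:30
GCD = 6
= 12:5

12:5


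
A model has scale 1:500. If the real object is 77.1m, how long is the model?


Model size = real / scale
= 77.1 / 500
= 0.1542 m

0.1542 m


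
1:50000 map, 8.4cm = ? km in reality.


Real distance = map distance × scale
= 8.4cm × 50000
= 420000 cm = 4200.0 m
= 4.200 km

4.200 km


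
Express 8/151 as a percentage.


Percentage = (part / whole) × 100
= (8 / 151) × 100
≈ 5.30%

5.30%


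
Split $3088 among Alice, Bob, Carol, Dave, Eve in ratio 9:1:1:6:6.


Total parts = 9 + 1 + 1 + 6 + 6 = 23
Alice: 3088 × 9/23 = 1208.35
Bob: 3088 × 1/23 = 134.26
Carol: 3088 × 1/23 = 134.26
Dave: 3088 × 6/23 = 805.57
Eve: 3088 × 6/23 = 805.57
= Alice: $1208.35, Bob: $134.26, Carol: $134.26, Dave: $805.57, Eve: $805.57

Alice: $1208.35, Bob: $134.26, Carol: $134.26, Dave: $805.57, Eve: $805.57


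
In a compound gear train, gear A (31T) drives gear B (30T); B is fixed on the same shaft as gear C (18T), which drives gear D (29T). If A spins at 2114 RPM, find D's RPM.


Stage 1: RPM_B = RPM_A × t_A/t_B = 2114 × 31/30 = 65534/30 ≈ 2184.47
B and C share a shaft → RPM_C = RPM_B
Stage 2: RPM_D = RPM_C × t_C/t_D = RPM_A × (t_A×t_C)/(t_B×t_D)
Overall ratio = (31×18)/(30×29) = 558/870
RPM_D = 2114 × 558/870 = 1179612/870
≈ 1355.88 RPM

1355.88 RPM


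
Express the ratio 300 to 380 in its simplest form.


GCD(300, 380) = 20
300/20 : 380/20
= 15:19

15:19


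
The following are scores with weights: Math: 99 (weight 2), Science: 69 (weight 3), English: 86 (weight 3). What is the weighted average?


Numerator = 99×2 + 69×3 + 86×3
= 198 + 207 + 258
= 663
Total weight = 8
Weighted avg = 663/8
= 82.88

82.88


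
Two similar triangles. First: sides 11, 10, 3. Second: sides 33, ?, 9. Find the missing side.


Scale factor = 33/11 = 3
Missing side = 10 × 3
= 30.0

30.0


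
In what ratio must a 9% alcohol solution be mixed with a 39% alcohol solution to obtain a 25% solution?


Let x parts of 9% mix with y parts of 39%.
9x + 39y = 25(x + y)
9x + 39y = 25x + 25y
x(9 - 25) = y(25 - 39)
x/y = (39 - 25)/(25 - 9) = 14/16
Simplify: 7:8
= 7:8

7:8


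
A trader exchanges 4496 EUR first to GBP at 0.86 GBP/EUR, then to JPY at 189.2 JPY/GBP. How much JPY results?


Step 1: 4496 EUR × 0.86 = 3866.56 GBP
Step 2: 3866.56 GBP × 189.2 = 731553.15 JPY
Implied rate EUR→JPY = 0.86 × 189.2 = 162.7120
= 731553.15 JPY

731553.15 JPY


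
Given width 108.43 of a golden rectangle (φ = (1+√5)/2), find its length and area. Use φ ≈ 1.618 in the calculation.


φ = (1 + √5) / 2 ≈ 1.618
Length = width × φ = 108.43 × 1.618 = 175.43974
≈ 175.44
Area = width × length = 108.43 × 175.43974 = 19022.9310082 ≈ 19022.93
= Length: 175.44, Area: 19022.93

Length: 175.44, Area: 19022.93


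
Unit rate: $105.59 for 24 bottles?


Unit rate = total / quantity
= 105.59 / 24
= $4.40 per unit

$4.40 per unit


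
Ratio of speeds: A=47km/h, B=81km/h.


Ratio = 47:81
GCD = 1
Simplified = 47:81
Time ratio (same distance) = 81:47
Speed ratio = 47:81

47:81


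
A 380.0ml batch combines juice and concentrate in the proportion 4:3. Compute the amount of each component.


Total parts = 4 + 3 = 7
juice: 380.0 × 4/7 = 217.1ml
concentrate: 380.0 × 3/7 = 162.9ml
= 217.1ml and 162.9ml

217.1ml and 162.9ml


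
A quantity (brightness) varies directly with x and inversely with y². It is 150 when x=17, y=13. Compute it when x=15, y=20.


z = k·x/y²
Solve for k using the known point: k = z·y²/x = 150×169/17 = 25350/17 ≈ 1491.1765
Now evaluate at x=15, y=20:
z = k × 15 / 400 = (25350 × 15) / (17 × 400) = 380250/6800
≈ 55.9191

55.9191


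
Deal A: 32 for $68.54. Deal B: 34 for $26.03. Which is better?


Deal A: $68.54/32 = $2.1419/unit
Deal B: $26.03/34 = $0.7656/unit
B is cheaper per unit
= Deal B

Deal B


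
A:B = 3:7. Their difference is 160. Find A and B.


Let A = 3k, B = 7k.
7k - 3k = 160
4k = 160 → k = 160/4 = 40
A = 3×40 = 120, B = 7×40 = 280
= A = 120, B = 280

A = 120, B = 280


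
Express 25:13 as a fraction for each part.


Total parts = 25 + 13 = 38
First part: 25/38 = 25/38
Second part: 13/38 = 13/38
= 25/38 and 13/38

25/38 and 13/38


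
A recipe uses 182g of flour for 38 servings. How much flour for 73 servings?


Direct proportion: y/x = constant
k = 182/38 ≈ 4.7895
y₂ = k × 73 = 182 × 73 / 38 = 13286/38
≈ 349.63

349.63


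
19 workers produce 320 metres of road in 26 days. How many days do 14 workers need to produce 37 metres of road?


Days ∝ work / workers, so d₂ = d₁ × (m₁/m₂) × (w₂/w₁)
Workers factor (inverse): 19/14 ≈ 1.3571
Work factor (direct): 37/320 ≈ 0.1156
d₂ = 26 × 19/14 × 37/320 = (26 × 19 × 37) / (14 × 320) = 18278/4480
≈ 4.08 days

4.08 days


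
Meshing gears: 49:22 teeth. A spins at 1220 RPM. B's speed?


Gear ratio = 49:22 = 49:22
RPM_B = RPM_A × (teeth_A / teeth_B)
= 1220 × (49/22)
= 2717.3 RPM

2717.3 RPM


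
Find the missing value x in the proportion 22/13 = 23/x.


Cross multiply: 22 × x = 13 × 23
22x = 299
x = 299 / 22
= 13.59

13.59


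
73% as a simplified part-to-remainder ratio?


73% means 73 parts out of 100; remainder = 27
Part : remainder = 73:27
GCD = 1
= 73:27

73:27


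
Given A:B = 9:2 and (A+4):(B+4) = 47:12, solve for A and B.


Let A = 9k, B = 2k.
(9k + 4) / (2k + 4) = 47/12
Cross-multiply: 12(9k + 4) = 47(2k + 4)
108k + 48 = 94k + 188
108k - 94k = 188 - 48
14k = 140
k = 140/14 = 10
A = 9×10 = 90, B = 2×10 = 20
= A = 90, B = 20

A = 90, B = 20


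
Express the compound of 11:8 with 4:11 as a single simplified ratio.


Compound ratio = (11×4) : (8×11)
= 44:88
GCD = 44
= 1:2

1:2


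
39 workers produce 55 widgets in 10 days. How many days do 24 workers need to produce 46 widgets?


Days ∝ work / workers, so d₂ = d₁ × (m₁/m₂) × (w₂/w₁)
Workers factor (inverse): 39/24 = 1.6250
Work factor (direct): 46/55 ≈ 0.8364
d₂ = 10 × 39/24 × 46/55 = (10 × 39 × 46) / (24 × 55) = 17940/1320
≈ 13.59 days

13.59 days


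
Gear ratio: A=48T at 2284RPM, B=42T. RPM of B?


Gear ratio = 48:42 = 8:7
RPM_B = RPM_A × (teeth_A / teeth_B)
= 2284 × (48/42)
= 2610.3 RPM

2610.3 RPM


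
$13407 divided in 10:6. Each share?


Total parts = 10 + 6 = 16
Part 1: 13407 × 10/16 = 8379.38
Part 2: 13407 × 6/16 = 5027.63
= Part 1: $8379.38, Part 2: $5027.63

Part 1: $8379.38, Part 2: $5027.63


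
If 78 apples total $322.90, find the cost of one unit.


Unit rate = total / quantity
= 322.90 / 78
= $4.14 per unit

$4.14 per unit


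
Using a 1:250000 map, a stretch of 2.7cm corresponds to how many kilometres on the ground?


Real distance = map distance × scale
= 2.7cm × 250000
= 675000 cm = 6750.0 m
= 6.750 km

6.750 km


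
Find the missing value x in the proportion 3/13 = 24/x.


Cross multiply: 3 × x = 13 × 24
3x = 312
x = 312 / 3
= 104.00

104.00


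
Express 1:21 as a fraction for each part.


Total parts = 1 + 21 = 22
First part: 1/22 = 1/22
Second part: 21/22 = 21/22
= 1/22 and 21/22

1/22 and 21/22


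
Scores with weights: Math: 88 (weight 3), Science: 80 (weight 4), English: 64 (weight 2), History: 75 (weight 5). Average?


Numerator = 88×3 + 80×4 + 64×2 + 75×5
= 264 + 320 + 128 + 375
= 1087
Total weight = 14
Weighted avg = 1087/14
= 77.64

77.64


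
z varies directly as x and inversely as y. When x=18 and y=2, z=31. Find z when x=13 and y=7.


z = k·x/y
Solve for k using the known point: k = z·y/x = 31×2/18 = 62/18 ≈ 3.4444
Now evaluate at x=13, y=7:
z = k × 13 / 7 = (62 × 13) / (18 × 7) = 806/126
≈ 6.3968

6.3968


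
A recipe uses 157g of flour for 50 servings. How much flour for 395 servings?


Direct proportion: y/x = constant
k = 157/50 = 3.1400
y₂ = k × 395 = 157 × 395 / 50 = 62015/50
= 1240.30

1240.30


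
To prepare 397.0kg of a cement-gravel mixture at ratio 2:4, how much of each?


Total parts = 2 + 4 = 6
cement: 397.0 × 2/6 = 132.3kg
gravel: 397.0 × 4/6 = 264.7kg
= 132.3kg and 264.7kg

132.3kg and 264.7kg


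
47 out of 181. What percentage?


Percentage = (part / whole) × 100
= (47 / 181) × 100
≈ 25.97%

25.97%


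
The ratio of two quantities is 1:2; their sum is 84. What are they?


Let A = 1k, B = 2k.
1k + 2k = 84
3k = 84 → k = 84/3 = 28
A = 1×28 = 28, B = 2×28 = 56
= A = 28, B = 56

A = 28, B = 56


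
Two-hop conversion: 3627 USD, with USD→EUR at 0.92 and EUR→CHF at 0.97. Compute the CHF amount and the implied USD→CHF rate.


Step 1: 3627 USD × 0.92 = 3336.84 EUR
Step 2: 3336.84 EUR × 0.97 = 3236.73 CHF
Implied rate USD→CHF = 0.92 × 0.97 = 0.8924
= 3236.73 CHF; implied rate 0.8924 CHF/USD

3236.73 CHF; implied rate 0.8924 CHF/USD


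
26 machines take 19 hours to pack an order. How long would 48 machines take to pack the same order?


Inverse proportion: x × y = constant
k = 26 × 19 = 494
y₂ = k / 48 = 494 / 48
= 10.29

10.29


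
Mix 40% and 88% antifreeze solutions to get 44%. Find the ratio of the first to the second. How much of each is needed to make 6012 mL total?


Let x parts of 40% mix with y parts of 88%.
40x + 88y = 44(x + y)
40x + 88y = 44x + 44y
x(40 - 44) = y(44 - 88)
x/y = (88 - 44)/(44 - 40) = 44/4
Simplify: 11:1
Total parts = 12; one part = 6012/12 = 501.00 mL
40% solution: 11×501.00 = 5511.00 mL
88% solution: 1×501.00 = 501.00 mL
= ratio 11:1; 5511.00 mL and 501.00 mL

ratio 11:1; 5511.00 mL and 501.00 mL


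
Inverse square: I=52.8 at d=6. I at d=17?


I₁d₁² = I₂d₂²
I₂ = I₁ × (d₁/d₂)²
= 52.8 × (6/17)²
= 52.8 × 36/289
= 1900.8/289
≈ 6.5772

6.5772


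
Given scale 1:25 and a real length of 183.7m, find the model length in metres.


Model size = real / scale
= 183.7 / 25
= 7.3480 m

7.3480 m


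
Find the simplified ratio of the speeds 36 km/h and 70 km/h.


Ratio = 36:70
GCD = 2
Simplified = 18:35
Time ratio (same distance) = 35:18
Speed ratio = 18:35

18:35


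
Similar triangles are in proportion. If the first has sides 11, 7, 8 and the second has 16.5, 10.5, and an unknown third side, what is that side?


Scale factor = 16.5/11 = 1.5
Missing side = 8 × 1.5
= 12.0

12.0


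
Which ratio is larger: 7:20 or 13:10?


7/20 = 0.3500
13/10 = 1.3000
0.3500 < 1.3000, so 7:20 is less
= 13:10

13:10


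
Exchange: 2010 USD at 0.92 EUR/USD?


Amount × rate = 2010 × 0.92
= 1849.20 EUR

1849.20 EUR


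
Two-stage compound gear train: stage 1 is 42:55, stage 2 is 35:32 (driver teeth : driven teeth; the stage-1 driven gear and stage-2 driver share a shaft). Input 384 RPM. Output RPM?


Stage 1: RPM_B = RPM_A × t_A/t_B = 384 × 42/55 = 16128/55 ≈ 293.24
B and C share a shaft → RPM_C = RPM_B
Stage 2: RPM_D = RPM_C × t_C/t_D = RPM_A × (t_A×t_C)/(t_B×t_D)
Overall ratio = (42×35)/(55×32) = 1470/1760
RPM_D = 384 × 1470/1760 = 564480/1760
≈ 320.73 RPM

320.73 RPM


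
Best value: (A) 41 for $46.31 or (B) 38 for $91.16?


Deal A: $46.31/41 = $1.1295/unit
Deal B: $91.16/38 = $2.3989/unit
A is cheaper per unit
= Deal A

Deal A


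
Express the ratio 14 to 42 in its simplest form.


GCD(14, 42) = 14
14/14 : 42/14
= 1:3

1:3


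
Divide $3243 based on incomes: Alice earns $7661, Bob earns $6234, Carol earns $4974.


Total income = 7661 + 6234 + 4974 = $18869
Alice: $3243 × 7661/18869 = $1316.69
Bob: $3243 × 6234/18869 = $1071.43
Carol: $3243 × 4974/18869 = $854.88
= Alice: $1316.69, Bob: $1071.43, Carol: $854.88

Alice: $1316.69, Bob: $1071.43, Carol: $854.88


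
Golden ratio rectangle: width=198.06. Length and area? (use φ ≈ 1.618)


φ = (1 + √5) / 2 ≈ 1.618
Length = width × φ = 198.06 × 1.618 = 320.46108
≈ 320.46
Area = width × length = 198.06 × 320.46108 = 63470.5215048 ≈ 63470.52
= Length: 320.46, Area: 63470.52

Length: 320.46, Area: 63470.52


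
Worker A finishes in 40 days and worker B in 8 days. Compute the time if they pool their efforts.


Rate of A = 1/40 per day
Rate of B = 1/8 per day
Combined rate = 1/40 + 1/8 = 48/320 = 0.1500 per day
Days = 1 / combined rate = 320/48
≈ 6.67 days

6.67 days


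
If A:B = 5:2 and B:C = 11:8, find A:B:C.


Match B: multiply A:B by 11 → 55:22
Multiply B:C by 2 → 22:16
Combined: 55:22:16
GCD = 1
= 55:22:16

55:22:16


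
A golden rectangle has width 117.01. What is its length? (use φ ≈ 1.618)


φ = (1 + √5) / 2 ≈ 1.618
Length = width × φ = 117.01 × 1.618 = 189.32218
≈ 189.32

189.32


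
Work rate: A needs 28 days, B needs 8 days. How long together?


Rate of A = 1/28 per day
Rate of B = 1/8 per day
Combined rate = 1/28 + 1/8 = 36/224 ≈ 0.1607 per day
Days = 1 / combined rate = 224/36
≈ 6.22 days

6.22 days


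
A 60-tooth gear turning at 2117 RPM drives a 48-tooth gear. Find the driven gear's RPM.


Gear ratio = 60:48 = 5:4
RPM_B = RPM_A × (teeth_A / teeth_B)
= 2117 × (60/48)
= 2646.3 RPM

2646.3 RPM


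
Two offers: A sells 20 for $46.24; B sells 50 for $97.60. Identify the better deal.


Deal A: $46.24/20 = $2.3120/unit
Deal B: $97.60/50 = $1.9520/unit
B is cheaper per unit
= Deal B

Deal B


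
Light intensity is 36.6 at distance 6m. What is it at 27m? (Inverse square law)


I₁d₁² = I₂d₂²
I₂ = I₁ × (d₁/d₂)²
= 36.6 × (6/27)²
= 36.6 × 36/729
= 1317.6/729
≈ 1.8074

1.8074


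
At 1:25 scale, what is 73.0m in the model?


Model size = real / scale
= 73.0 / 25
= 2.9200 m

2.9200 m


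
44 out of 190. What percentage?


Percentage = (part / whole) × 100
= (44 / 190) × 100
≈ 23.16%

23.16%


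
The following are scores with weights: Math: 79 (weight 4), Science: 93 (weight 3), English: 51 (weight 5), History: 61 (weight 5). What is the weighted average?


Numerator = 79×4 + 93×3 + 51×5 + 61×5
= 316 + 279 + 255 + 305
= 1155
Total weight = 17
Weighted avg = 1155/17
= 67.94

67.94


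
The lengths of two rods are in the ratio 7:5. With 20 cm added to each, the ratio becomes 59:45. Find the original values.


Let A = 7k, B = 5k.
(7k + 20) / (5k + 20) = 59/45
Cross-multiply: 45(7k + 20) = 59(5k + 20)
315k + 900 = 295k + 1180
315k - 295k = 1180 - 900
20k = 280
k = 280/20 = 14
A = 7×14 = 98, B = 5×14 = 70
= A = 98, B = 70

A = 98, B = 70


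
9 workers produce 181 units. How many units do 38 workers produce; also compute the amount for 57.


Direct proportion: y/x = constant
k = 181/9 ≈ 20.1111
y at x=38: k × 38 = 181 × 38 / 9 = 6878/9 ≈ 764.22
y at x=57: k × 57 = 181 × 57 / 9 = 10317/9 ≈ 1146.33
= 764.22 and 1146.33

764.22 and 1146.33


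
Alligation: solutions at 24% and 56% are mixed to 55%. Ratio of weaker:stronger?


Let x parts of 24% mix with y parts of 56%.
24x + 56y = 55(x + y)
24x + 56y = 55x + 55y
x(24 - 55) = y(55 - 56)
x/y = (56 - 55)/(55 - 24) = 1/31
Simplify: 1:31
= 1:31

1:31


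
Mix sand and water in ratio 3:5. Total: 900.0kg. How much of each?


Total parts = 3 + 5 = 8
sand: 900.0 × 3/8 = 337.5kg
water: 900.0 × 5/8 = 562.5kg
= 337.5kg and 562.5kg

337.5kg and 562.5kg


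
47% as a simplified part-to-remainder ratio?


47% means 47 parts out of 100; remainder = 53
Part : remainder = 47:53
GCD = 1
= 47:53

47:53


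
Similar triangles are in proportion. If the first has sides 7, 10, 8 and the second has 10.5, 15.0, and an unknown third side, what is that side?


Scale factor = 10.5/7 = 1.5
Missing side = 8 × 1.5
= 12.0

12.0


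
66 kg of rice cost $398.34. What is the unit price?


Unit rate = total / quantity
= 398.34 / 66
= $6.04 per unit

$6.04 per unit


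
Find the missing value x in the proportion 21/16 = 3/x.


Cross multiply: 21 × x = 16 × 3
21x = 48
x = 48 / 21
= 2.29

2.29


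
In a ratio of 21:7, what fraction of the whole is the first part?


Total parts = 21 + 7 = 28
First part: 21/28 = 3/4
= 3/4

3/4


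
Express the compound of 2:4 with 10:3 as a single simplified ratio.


Compound ratio = (2×10) : (4×3)
= 20:12
GCD = 4
= 5:3

5:3


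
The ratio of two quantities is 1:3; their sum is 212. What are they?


Let A = 1k, B = 3k.
1k + 3k = 212
4k = 212 → k = 212/4 = 53
A = 1×53 = 53, B = 3×53 = 159
= A = 53, B = 159

A = 53, B = 159


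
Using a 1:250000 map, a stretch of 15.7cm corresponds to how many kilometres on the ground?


Real distance = map distance × scale
= 15.7cm × 250000
= 3925000 cm = 39250.0 m
= 39.250 km

39.250 km


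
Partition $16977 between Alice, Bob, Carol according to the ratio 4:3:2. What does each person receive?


Total parts = 4 + 3 + 2 = 9
Alice: 16977 × 4/9 = 7545.33
Bob: 16977 × 3/9 = 5659.00
Carol: 16977 × 2/9 = 3772.67
= Alice: $7545.33, Bob: $5659.00, Carol: $3772.67

Alice: $7545.33, Bob: $5659.00, Carol: $3772.67


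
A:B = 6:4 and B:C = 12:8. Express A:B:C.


Match B: multiply A:B by 12 → 72:48
Multiply B:C by 4 → 48:32
Combined: 72:48:32
GCD = 8
= 9:6:4

9:6:4


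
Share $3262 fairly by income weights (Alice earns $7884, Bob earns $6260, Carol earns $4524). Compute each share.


Total income = 7884 + 6260 + 4524 = $18668
Alice: $3262 × 7884/18668 = $1377.63
Bob: $3262 × 6260/18668 = $1093.86
Carol: $3262 × 4524/18668 = $790.51
= Alice: $1377.63, Bob: $1093.86, Carol: $790.51

Alice: $1377.63, Bob: $1093.86, Carol: $790.51


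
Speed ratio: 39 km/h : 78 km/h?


Ratio = 39:78
GCD = 39
Simplified = 1:2
Time ratio (same distance) = 2:1
Speed ratio = 1:2

1:2


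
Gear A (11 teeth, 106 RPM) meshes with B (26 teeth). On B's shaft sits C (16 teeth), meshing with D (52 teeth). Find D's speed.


Stage 1: RPM_B = RPM_A × t_A/t_B = 106 × 11/26 = 1166/26 ≈ 44.85
B and C share a shaft → RPM_C = RPM_B
Stage 2: RPM_D = RPM_C × t_C/t_D = RPM_A × (t_A×t_C)/(t_B×t_D)
Overall ratio = (11×16)/(26×52) = 176/1352
RPM_D = 106 × 176/1352 = 18656/1352
≈ 13.80 RPM

13.80 RPM


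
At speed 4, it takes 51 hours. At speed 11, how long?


Inverse proportion: x × y = constant
k = 4 × 51 = 204
y₂ = k / 11 = 204 / 11
= 18.55

18.55


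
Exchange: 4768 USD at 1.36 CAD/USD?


Amount × rate = 4768 × 1.36
= 6484.48 CAD

6484.48 CAD


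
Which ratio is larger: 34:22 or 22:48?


34/22 = 1.5455
22/48 = 0.4583
1.5455 > 0.4583, so 34:22 is greater
= 34:22

34:22


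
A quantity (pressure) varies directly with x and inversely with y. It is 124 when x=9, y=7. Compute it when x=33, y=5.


z = k·x/y
Solve for k using the known point: k = z·y/x = 124×7/9 = 868/9 ≈ 96.4444
Now evaluate at x=33, y=5:
z = k × 33 / 5 = (868 × 33) / (9 × 5) = 28644/45
≈ 636.5333

636.5333


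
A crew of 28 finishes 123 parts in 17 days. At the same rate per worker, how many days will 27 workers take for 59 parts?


Days ∝ work / workers, so d₂ = d₁ × (m₁/m₂) × (w₂/w₁)
Workers factor (inverse): 28/27 ≈ 1.0370
Work factor (direct): 59/123 ≈ 0.4797
d₂ = 17 × 28/27 × 59/123 = (17 × 28 × 59) / (27 × 123) = 28084/3321
≈ 8.46 days

8.46 days


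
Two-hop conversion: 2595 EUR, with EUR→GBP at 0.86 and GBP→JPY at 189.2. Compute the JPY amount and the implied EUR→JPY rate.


Step 1: 2595 EUR × 0.86 = 2231.70 GBP
Step 2: 2231.70 GBP × 189.2 = 422237.64 JPY
Implied rate EUR→JPY = 0.86 × 189.2 = 162.7120
= 422237.64 JPY; implied rate 162.7120 JPY/EUR

422237.64 JPY; implied rate 162.7120 JPY/EUR


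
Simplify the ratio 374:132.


GCD(374, 132) = 22
374/22 : 132/22
= 17:6

17:6


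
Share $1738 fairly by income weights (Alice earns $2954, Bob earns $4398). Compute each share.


Total income = 2954 + 4398 = $7352
Alice: $1738 × 2954/7352 = $698.32
Bob: $1738 × 4398/7352 = $1039.68
= Alice: $698.32, Bob: $1039.68

Alice: $698.32, Bob: $1039.68


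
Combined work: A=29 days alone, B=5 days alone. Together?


Rate of A = 1/29 per day
Rate of B = 1/5 per day
Combined rate = 1/29 + 1/5 = 34/145 ≈ 0.2345 per day
Days = 1 / combined rate = 145/34
≈ 4.26 days

4.26 days


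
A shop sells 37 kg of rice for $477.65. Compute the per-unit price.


Unit rate = total / quantity
= 477.65 / 37
= $12.91 per unit

$12.91 per unit


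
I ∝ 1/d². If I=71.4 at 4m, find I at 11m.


I₁d₁² = I₂d₂²
I₂ = I₁ × (d₁/d₂)²
= 71.4 × (4/11)²
= 71.4 × 16/121
= 1142.4/121
≈ 9.4413

9.4413


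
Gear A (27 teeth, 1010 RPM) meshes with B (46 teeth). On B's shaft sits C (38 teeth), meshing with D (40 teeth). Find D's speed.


Stage 1: RPM_B = RPM_A × t_A/t_B = 1010 × 27/46 = 27270/46 ≈ 592.83
B and C share a shaft → RPM_C = RPM_B
Stage 2: RPM_D = RPM_C × t_C/t_D = RPM_A × (t_A×t_C)/(t_B×t_D)
Overall ratio = (27×38)/(46×40) = 1026/1840
RPM_D = 1010 × 1026/1840 = 1036260/1840
≈ 563.18 RPM

563.18 RPM


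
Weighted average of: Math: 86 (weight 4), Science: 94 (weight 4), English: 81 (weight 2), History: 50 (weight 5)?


Numerator = 86×4 + 94×4 + 81×2 + 50×5
= 344 + 376 + 162 + 250
= 1132
Total weight = 15
Weighted avg = 1132/15
= 75.47

75.47


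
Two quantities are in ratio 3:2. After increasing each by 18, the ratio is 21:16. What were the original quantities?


Let A = 3k, B = 2k.
(3k + 18) / (2k + 18) = 21/16
Cross-multiply: 16(3k + 18) = 21(2k + 18)
48k + 288 = 42k + 378
48k - 42k = 378 - 288
6k = 90
k = 90/6 = 15
A = 3×15 = 45, B = 2×15 = 30
= A = 45, B = 30

A = 45, B = 30


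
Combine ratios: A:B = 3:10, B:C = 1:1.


Match B: multiply A:B by 1 → 3:10
Multiply B:C by 10 → 10:10
Combined: 3:10:10
GCD = 1
= 3:10:10

3:10:10


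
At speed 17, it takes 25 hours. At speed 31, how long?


Inverse proportion: x × y = constant
k = 17 × 25 = 425
y₂ = k / 31 = 425 / 31
= 13.71

13.71


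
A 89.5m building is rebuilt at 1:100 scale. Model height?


Model size = real / scale
= 89.5 / 100
= 0.8950 m

0.8950 m


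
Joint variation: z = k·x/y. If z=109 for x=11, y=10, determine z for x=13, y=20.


z = k·x/y
Solve for k using the known point: k = z·y/x = 109×10/11 = 1090/11 ≈ 99.0909
Now evaluate at x=13, y=20:
z = k × 13 / 20 = (1090 × 13) / (11 × 20) = 14170/220
≈ 64.4091

64.4091


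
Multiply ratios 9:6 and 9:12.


Compound ratio = (9×9) : (6×12)
= 81:72
GCD = 9
= 9:8

9:8


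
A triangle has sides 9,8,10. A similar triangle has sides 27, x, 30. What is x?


Scale factor = 27/9 = 3
Missing side = 8 × 3
= 24.0

24.0


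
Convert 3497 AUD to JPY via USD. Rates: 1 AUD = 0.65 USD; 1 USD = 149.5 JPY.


Step 1: 3497 AUD × 0.65 = 2273.05 USD
Step 2: 2273.05 USD × 149.5 = 339820.98 JPY
Implied rate AUD→JPY = 0.65 × 149.5 = 97.1750
= 339820.98 JPY

339820.98 JPY


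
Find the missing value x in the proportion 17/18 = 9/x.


Cross multiply: 17 × x = 18 × 9
17x = 162
x = 162 / 17
= 9.53

9.53


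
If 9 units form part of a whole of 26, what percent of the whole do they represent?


Percentage = (part / whole) × 100
= (9 / 26) × 100
≈ 34.62%

34.62%


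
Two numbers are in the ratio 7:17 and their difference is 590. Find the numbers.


Let A = 7k, B = 17k.
17k - 7k = 590
10k = 590 → k = 590/10 = 59
A = 7×59 = 413, B = 17×59 = 1003
= A = 413, B = 1003

A = 413, B = 1003


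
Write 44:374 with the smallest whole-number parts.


GCD(44, 374) = 22
44/22 : 374/22
= 2:17

2:17


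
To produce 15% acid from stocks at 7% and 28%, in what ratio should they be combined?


Let x parts of 7% mix with y parts of 28%.
7x + 28y = 15(x + y)
7x + 28y = 15x + 15y
x(7 - 15) = y(15 - 28)
x/y = (28 - 15)/(15 - 7) = 13/8
Simplify: 13:8
= 13:8

13:8
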